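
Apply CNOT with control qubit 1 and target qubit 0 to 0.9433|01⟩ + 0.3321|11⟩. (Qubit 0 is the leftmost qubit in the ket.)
0.3321|01⟩ + 0.9433|11⟩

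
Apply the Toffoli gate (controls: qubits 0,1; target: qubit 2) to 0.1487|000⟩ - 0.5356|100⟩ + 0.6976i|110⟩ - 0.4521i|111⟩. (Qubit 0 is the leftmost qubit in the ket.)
0.1487|000⟩ - 0.5356|100⟩ - 0.4521i|110⟩ + 0.6976i|111⟩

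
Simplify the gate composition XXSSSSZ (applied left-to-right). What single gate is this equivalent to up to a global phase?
Z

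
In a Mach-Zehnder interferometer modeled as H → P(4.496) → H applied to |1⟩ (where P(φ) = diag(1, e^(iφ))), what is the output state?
(0.6074 + 0.4883i)|0⟩ + (0.3926 - 0.4883i)|1⟩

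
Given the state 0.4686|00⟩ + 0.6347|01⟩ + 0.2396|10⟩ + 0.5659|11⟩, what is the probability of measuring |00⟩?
0.2196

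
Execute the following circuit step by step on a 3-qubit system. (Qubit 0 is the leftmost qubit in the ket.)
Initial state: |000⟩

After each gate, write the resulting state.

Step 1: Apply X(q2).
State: |001⟩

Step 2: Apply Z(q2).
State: -|001⟩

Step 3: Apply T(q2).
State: (-1/√2 - (1/√2)i)|001⟩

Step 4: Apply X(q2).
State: (-1/√2 - (1/√2)i)|000⟩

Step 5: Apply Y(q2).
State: (1/√2 - (1/√2)i)|001⟩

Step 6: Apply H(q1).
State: (1/2 - (1/2)i)|001⟩ + (1/2 - (1/2)i)|011⟩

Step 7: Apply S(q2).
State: (1/2 + (1/2)i)|001⟩ + (1/2 + (1/2)i)|011⟩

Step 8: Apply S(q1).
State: (1/2 + (1/2)i)|001⟩ + (-1/2 + (1/2)i)|011⟩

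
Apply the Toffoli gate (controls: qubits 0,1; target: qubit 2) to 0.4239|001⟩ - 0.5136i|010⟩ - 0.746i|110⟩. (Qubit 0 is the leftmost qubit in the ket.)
0.4239|001⟩ - 0.5136i|010⟩ - 0.746i|111⟩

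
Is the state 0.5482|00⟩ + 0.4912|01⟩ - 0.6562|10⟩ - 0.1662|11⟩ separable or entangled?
Entangled

Writing the state as a|00⟩ + b|01⟩ + c|10⟩ + d|11⟩, it is a product state iff ad − bc = 0.
Here (a, b, c, d) = (0.5482, 0.4912, -0.6562, -0.1662): ad − bc = (0.5482)(-0.1662) − (0.4912)(-0.6562) = 0.2312 ≠ 0, so the state is entangled.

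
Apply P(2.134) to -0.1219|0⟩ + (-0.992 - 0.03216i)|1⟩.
-0.1219|0⟩ + (0.5568 - 0.8216i)|1⟩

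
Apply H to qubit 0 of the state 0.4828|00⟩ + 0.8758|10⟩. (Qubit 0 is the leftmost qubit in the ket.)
0.9607|00⟩ - 0.2779|10⟩

H on qubit 0 mixes each pair of kets that differ only in qubit 0: amplitudes (a, b) of (|…0…⟩, |…1…⟩) become ((a + b)/√2, (a − b)/√2). Kets absent from the input have amplitude 0.
(|00⟩, |10⟩): (a, b) = (0.4828, 0.8758) → (0.9607, -0.2779)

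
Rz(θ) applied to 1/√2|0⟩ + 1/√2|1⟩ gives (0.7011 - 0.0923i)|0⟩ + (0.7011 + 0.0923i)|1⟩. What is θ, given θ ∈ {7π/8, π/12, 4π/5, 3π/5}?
π/12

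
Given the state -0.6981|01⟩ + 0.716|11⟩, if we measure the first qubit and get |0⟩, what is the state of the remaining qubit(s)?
-|1⟩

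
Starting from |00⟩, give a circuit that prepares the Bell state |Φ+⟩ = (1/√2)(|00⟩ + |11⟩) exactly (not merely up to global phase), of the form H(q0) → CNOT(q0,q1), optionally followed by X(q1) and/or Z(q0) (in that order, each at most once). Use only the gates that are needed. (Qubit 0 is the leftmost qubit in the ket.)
H(q0) → CNOT(q0,q1)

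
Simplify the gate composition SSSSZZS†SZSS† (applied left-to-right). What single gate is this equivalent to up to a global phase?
Z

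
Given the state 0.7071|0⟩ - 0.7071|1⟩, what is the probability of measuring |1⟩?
0.5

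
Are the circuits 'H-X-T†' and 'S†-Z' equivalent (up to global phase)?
No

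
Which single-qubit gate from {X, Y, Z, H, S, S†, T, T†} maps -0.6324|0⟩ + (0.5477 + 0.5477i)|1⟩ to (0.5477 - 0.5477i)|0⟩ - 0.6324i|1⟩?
Y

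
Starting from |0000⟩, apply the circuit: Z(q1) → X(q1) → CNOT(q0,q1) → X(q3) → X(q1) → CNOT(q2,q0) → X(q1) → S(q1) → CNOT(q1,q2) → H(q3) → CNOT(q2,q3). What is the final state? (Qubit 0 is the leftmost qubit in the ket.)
-(1/√2)i|0110⟩ + (1/√2)i|0111⟩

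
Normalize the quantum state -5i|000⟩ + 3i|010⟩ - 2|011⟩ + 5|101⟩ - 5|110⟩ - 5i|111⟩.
-0.4704i|000⟩ + 0.2822i|010⟩ - 0.1881|011⟩ + 0.4704|101⟩ - 0.4704|110⟩ - 0.4704i|111⟩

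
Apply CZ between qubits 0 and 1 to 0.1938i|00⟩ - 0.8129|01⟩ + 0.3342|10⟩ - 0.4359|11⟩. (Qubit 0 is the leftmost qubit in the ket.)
0.1938i|00⟩ - 0.8129|01⟩ + 0.3342|10⟩ + 0.4359|11⟩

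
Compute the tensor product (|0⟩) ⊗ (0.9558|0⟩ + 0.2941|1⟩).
0.9558|00⟩ + 0.2941|01⟩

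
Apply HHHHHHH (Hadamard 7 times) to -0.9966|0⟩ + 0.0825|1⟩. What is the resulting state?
-0.6464|0⟩ - 0.763|1⟩

H² = I, so H^7 = H: a single Hadamard. With (a, b) = (-0.9966, 0.0825), H gives ((a + b)/√2, (a − b)/√2) = (-0.6464, -0.763).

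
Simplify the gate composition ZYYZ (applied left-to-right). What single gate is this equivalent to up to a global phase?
I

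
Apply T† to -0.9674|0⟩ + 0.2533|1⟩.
-0.9674|0⟩ + (0.1791 - 0.1791i)|1⟩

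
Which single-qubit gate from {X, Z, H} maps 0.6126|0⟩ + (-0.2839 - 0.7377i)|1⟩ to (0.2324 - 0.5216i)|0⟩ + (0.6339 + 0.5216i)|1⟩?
H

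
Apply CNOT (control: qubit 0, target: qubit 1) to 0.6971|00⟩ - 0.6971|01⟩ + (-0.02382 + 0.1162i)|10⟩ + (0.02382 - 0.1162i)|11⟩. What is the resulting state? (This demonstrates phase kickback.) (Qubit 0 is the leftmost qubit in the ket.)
0.6971|00⟩ - 0.6971|01⟩ + (0.02382 - 0.1162i)|10⟩ + (-0.02382 + 0.1162i)|11⟩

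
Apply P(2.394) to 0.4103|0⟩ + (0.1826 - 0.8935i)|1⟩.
0.4103|0⟩ + (0.4736 + 0.7794i)|1⟩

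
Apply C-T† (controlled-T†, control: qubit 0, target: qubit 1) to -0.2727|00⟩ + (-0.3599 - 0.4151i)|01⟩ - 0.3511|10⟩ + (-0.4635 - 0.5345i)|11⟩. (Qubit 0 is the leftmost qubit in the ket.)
-0.2727|00⟩ + (-0.3599 - 0.4151i)|01⟩ - 0.3511|10⟩ + (-0.7057 - 0.0502i)|11⟩

C-T† leaves the control-|0⟩ kets |00⟩, |01⟩ unchanged and applies T† to qubit 1 on the control-|1⟩ pair (|10⟩, |11⟩).
T† = [[1, 0], [0, (1/√2 - (1/√2)i)]].
With a = amp(|10⟩) = -0.3511 and b = amp(|11⟩) = (-0.4635 - 0.5345i):
new amp(|10⟩) = (1)·a = -0.3511
new amp(|11⟩) = (1/√2 - (1/√2)i)·b = (-0.7057 - 0.0502i)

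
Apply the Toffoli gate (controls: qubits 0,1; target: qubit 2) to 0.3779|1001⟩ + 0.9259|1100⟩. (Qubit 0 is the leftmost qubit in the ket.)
0.3779|1001⟩ + 0.9259|1110⟩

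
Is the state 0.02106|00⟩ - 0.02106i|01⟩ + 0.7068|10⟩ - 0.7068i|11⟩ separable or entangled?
Separable

Writing the state as a|00⟩ + b|01⟩ + c|10⟩ + d|11⟩, it is a product state iff ad − bc = 0.
Here (a, b, c, d) = (0.02106, -0.02106i, 0.7068, -0.7068i): ad − bc = (0.02106)(-0.7068i) − (-0.02106i)(0.7068) = 0, so the state is separable.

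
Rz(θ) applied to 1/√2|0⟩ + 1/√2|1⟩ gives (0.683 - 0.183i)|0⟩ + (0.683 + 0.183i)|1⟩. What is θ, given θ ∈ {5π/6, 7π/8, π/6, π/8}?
π/6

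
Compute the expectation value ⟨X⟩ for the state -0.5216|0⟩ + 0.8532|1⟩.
-0.8901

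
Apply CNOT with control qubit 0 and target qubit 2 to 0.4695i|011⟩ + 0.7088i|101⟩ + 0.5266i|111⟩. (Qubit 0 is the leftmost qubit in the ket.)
0.4695i|011⟩ + 0.7088i|100⟩ + 0.5266i|110⟩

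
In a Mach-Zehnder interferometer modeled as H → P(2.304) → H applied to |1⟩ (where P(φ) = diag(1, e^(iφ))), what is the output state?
(0.8346 - 0.3715i)|0⟩ + (0.1654 + 0.3715i)|1⟩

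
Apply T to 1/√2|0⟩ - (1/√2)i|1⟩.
1/√2|0⟩ + (1/2 - (1/2)i)|1⟩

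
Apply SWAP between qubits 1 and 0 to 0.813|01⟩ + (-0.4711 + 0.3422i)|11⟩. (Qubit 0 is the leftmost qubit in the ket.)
0.813|10⟩ + (-0.4711 + 0.3422i)|11⟩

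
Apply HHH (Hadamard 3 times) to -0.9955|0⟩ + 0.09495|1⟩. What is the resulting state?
-0.6368|0⟩ - 0.7711|1⟩

H² = I, so H^3 = H: a single Hadamard. With (a, b) = (-0.9955, 0.09495), H gives ((a + b)/√2, (a − b)/√2) = (-0.6368, -0.7711).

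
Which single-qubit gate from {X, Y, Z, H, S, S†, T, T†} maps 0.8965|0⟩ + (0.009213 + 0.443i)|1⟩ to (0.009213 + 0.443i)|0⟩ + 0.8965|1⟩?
X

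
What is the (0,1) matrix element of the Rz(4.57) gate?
0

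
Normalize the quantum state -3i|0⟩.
-i|0⟩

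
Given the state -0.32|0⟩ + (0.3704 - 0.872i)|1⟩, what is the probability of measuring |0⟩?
0.1024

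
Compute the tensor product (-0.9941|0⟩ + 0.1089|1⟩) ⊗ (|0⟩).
-0.9941|00⟩ + 0.1089|10⟩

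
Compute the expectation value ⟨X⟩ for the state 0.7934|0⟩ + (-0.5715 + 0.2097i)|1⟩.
-0.9069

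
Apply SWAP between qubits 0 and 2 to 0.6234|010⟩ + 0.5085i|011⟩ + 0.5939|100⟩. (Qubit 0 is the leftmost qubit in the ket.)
0.5939|001⟩ + 0.6234|010⟩ + 0.5085i|110⟩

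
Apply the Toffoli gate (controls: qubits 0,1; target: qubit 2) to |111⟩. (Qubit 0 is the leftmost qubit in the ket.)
|110⟩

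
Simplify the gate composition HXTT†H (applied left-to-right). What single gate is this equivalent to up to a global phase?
Z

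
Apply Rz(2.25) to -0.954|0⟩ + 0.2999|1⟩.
(-0.4113 + 0.8608i)|0⟩ + (0.1293 + 0.2706i)|1⟩

Rz(2.25) = [[e^(−iθ/2), 0], [0, e^(iθ/2)]] with e^(±iθ/2) = cos(θ/2) ± i·sin(θ/2); θ = 2.25, cos(θ/2) ≈ 0.431177, sin(θ/2) ≈ 0.902268.
With a = amp(|0⟩) = -0.954 and b = amp(|1⟩) = 0.2999:
new amp(|0⟩) = (0.431177 - 0.902268i)·a = (-0.4113 + 0.8608i)
new amp(|1⟩) = (0.431177 + 0.902268i)·b = (0.1293 + 0.2706i)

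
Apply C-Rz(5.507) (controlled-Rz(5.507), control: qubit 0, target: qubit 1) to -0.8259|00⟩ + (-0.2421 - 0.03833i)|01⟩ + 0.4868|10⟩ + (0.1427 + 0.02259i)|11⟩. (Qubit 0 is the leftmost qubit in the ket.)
-0.8259|00⟩ + (-0.2421 - 0.03833i)|01⟩ + (-0.4506 - 0.1842i)|10⟩ + (-0.1406 + 0.03309i)|11⟩

C-Rz(5.507) leaves the control-|0⟩ kets |00⟩, |01⟩ unchanged and applies Rz(5.507) to qubit 1 on the control-|1⟩ pair (|10⟩, |11⟩).
Rz(5.507) = [[e^(−iθ/2), 0], [0, e^(iθ/2)]] with e^(±iθ/2) = cos(θ/2) ± i·sin(θ/2); θ = 5.507, cos(θ/2) ≈ -0.925633, sin(θ/2) ≈ 0.378424.
With a = amp(|10⟩) = 0.4868 and b = amp(|11⟩) = (0.1427 + 0.02259i):
new amp(|10⟩) = (-0.925633 - 0.378424i)·a = (-0.4506 - 0.1842i)
new amp(|11⟩) = (-0.925633 + 0.378424i)·b = (-0.1406 + 0.03309i)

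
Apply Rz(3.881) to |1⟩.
(-0.3613 + 0.9324i)|1⟩

Rz(3.881) = [[e^(−iθ/2), 0], [0, e^(iθ/2)]] with e^(±iθ/2) = cos(θ/2) ± i·sin(θ/2); θ = 3.881, cos(θ/2) ≈ -0.361339, sin(θ/2) ≈ 0.932434.
With a = amp(|0⟩) = 0 and b = amp(|1⟩) = 1:
new amp(|0⟩) = (-0.361339 - 0.932434i)·a = 0
new amp(|1⟩) = (-0.361339 + 0.932434i)·b = (-0.3613 + 0.9324i)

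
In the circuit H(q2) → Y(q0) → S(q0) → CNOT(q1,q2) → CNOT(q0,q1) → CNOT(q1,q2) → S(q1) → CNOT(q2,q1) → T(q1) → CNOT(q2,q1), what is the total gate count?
10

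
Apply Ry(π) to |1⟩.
-|0⟩

Ry(π) = [[cos(θ/2), −sin(θ/2)], [sin(θ/2), cos(θ/2)]]; θ = π, cos(θ/2) ≈ 0, sin(θ/2) ≈ 1.
With a = amp(|0⟩) = 0 and b = amp(|1⟩) = 1:
new amp(|0⟩) = (-1)·b = -1
new amp(|1⟩) = (1)·a = 0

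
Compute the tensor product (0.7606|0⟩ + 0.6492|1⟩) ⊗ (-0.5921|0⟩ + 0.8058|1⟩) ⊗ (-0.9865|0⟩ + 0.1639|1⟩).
0.4443|000⟩ - 0.07381|001⟩ - 0.6046|010⟩ + 0.1005|011⟩ + 0.3792|100⟩ - 0.063|101⟩ - 0.5161|110⟩ + 0.08574|111⟩

amp(|b₁b₂…⟩) = product of the factor amplitudes for bits b₁, b₂, …; only kets whose every factor amplitude is nonzero survive.
|000⟩: (0.7606)(-0.5921)(-0.9865) = 0.4443
|001⟩: (0.7606)(-0.5921)(0.1639) = -0.07381
|010⟩: (0.7606)(0.8058)(-0.9865) = -0.6046
|011⟩: (0.7606)(0.8058)(0.1639) = 0.1005
|100⟩: (0.6492)(-0.5921)(-0.9865) = 0.3792
|101⟩: (0.6492)(-0.5921)(0.1639) = -0.063
|110⟩: (0.6492)(0.8058)(-0.9865) = -0.5161
|111⟩: (0.6492)(0.8058)(0.1639) = 0.08574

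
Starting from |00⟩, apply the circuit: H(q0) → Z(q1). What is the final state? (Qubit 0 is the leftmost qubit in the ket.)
1/√2|00⟩ + 1/√2|10⟩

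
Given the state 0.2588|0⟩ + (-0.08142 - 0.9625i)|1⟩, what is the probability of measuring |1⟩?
0.933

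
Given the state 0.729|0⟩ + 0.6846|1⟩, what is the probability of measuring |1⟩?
0.4687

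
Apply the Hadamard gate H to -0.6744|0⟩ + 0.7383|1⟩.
0.04518|0⟩ - 0.9989|1⟩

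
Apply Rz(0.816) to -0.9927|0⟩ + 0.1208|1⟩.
(-0.9112 + 0.3939i)|0⟩ + (0.1109 + 0.04793i)|1⟩

Rz(0.816) = [[e^(−iθ/2), 0], [0, e^(iθ/2)]] with e^(±iθ/2) = cos(θ/2) ± i·sin(θ/2); θ = 0.816, cos(θ/2) ≈ 0.917916, sin(θ/2) ≈ 0.396774.
With a = amp(|0⟩) = -0.9927 and b = amp(|1⟩) = 0.1208:
new amp(|0⟩) = (0.917916 - 0.396774i)·a = (-0.9112 + 0.3939i)
new amp(|1⟩) = (0.917916 + 0.396774i)·b = (0.1109 + 0.04793i)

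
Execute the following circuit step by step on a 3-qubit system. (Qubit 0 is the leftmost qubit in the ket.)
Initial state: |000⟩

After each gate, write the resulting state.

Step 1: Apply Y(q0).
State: i|100⟩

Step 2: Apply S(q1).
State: i|100⟩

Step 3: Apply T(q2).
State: i|100⟩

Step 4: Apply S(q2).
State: i|100⟩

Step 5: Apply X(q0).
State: i|000⟩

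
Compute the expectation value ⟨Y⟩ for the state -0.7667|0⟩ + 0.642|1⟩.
0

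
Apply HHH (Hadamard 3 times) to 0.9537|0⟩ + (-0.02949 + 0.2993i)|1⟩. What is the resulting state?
(0.6535 + 0.2116i)|0⟩ + (0.6952 - 0.2116i)|1⟩

H² = I, so H^3 = H: a single Hadamard. With (a, b) = (0.9537, (-0.02949 + 0.2993i)), H gives ((a + b)/√2, (a − b)/√2) = ((0.6535 + 0.2116i), (0.6952 - 0.2116i)).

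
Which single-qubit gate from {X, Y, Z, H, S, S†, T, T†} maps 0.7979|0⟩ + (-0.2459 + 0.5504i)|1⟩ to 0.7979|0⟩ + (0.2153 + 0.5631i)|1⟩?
T†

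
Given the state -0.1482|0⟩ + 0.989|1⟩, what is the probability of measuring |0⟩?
0.02196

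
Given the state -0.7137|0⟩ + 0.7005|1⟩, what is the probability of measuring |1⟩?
0.4907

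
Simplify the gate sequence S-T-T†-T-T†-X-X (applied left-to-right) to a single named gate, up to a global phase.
S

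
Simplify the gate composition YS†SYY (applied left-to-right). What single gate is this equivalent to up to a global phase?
Y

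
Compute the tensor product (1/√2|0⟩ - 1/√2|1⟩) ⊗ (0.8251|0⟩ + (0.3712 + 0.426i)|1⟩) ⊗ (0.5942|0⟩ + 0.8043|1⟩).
0.3467|000⟩ + 0.4693|001⟩ + (0.156 + 0.179i)|010⟩ + (0.2111 + 0.2423i)|011⟩ - 0.3467|100⟩ - 0.4693|101⟩ + (-0.156 - 0.179i)|110⟩ + (-0.2111 - 0.2423i)|111⟩

amp(|b₁b₂…⟩) = product of the factor amplitudes for bits b₁, b₂, …; only kets whose every factor amplitude is nonzero survive.
|000⟩: (1/√2)(0.8251)(0.5942) = 0.3467
|001⟩: (1/√2)(0.8251)(0.8043) = 0.4693
|010⟩: (1/√2)(0.3712 + 0.426i)(0.5942) = (0.156 + 0.179i)
|011⟩: (1/√2)(0.3712 + 0.426i)(0.8043) = (0.2111 + 0.2423i)
|100⟩: (-1/√2)(0.8251)(0.5942) = -0.3467
|101⟩: (-1/√2)(0.8251)(0.8043) = -0.4693
|110⟩: (-1/√2)(0.3712 + 0.426i)(0.5942) = (-0.156 - 0.179i)
|111⟩: (-1/√2)(0.3712 + 0.426i)(0.8043) = (-0.2111 - 0.2423i)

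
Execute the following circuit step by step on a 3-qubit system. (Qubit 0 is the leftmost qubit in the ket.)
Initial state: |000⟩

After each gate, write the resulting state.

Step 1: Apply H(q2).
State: 1/√2|000⟩ + 1/√2|001⟩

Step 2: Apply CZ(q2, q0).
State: 1/√2|000⟩ + 1/√2|001⟩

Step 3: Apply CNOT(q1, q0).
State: 1/√2|000⟩ + 1/√2|001⟩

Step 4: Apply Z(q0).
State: 1/√2|000⟩ + 1/√2|001⟩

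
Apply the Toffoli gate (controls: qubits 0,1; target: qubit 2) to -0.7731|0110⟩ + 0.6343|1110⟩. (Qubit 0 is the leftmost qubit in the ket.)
-0.7731|0110⟩ + 0.6343|1100⟩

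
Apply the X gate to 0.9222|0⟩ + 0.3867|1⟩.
0.3867|0⟩ + 0.9222|1⟩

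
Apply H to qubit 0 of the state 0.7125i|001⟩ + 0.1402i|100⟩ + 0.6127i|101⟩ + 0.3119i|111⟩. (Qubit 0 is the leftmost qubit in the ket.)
0.09914i|000⟩ + 0.9371i|001⟩ + 0.2205i|011⟩ - 0.09914i|100⟩ + 0.07057i|101⟩ - 0.2205i|111⟩

H on qubit 0 mixes each pair of kets that differ only in qubit 0: amplitudes (a, b) of (|…0…⟩, |…1…⟩) become ((a + b)/√2, (a − b)/√2). Kets absent from the input have amplitude 0.
(|000⟩, |100⟩): (a, b) = (0, 0.1402i) → (0.09914i, -0.09914i)
(|001⟩, |101⟩): (a, b) = (0.7125i, 0.6127i) → (0.9371i, 0.07057i)
(|011⟩, |111⟩): (a, b) = (0, 0.3119i) → (0.2205i, -0.2205i)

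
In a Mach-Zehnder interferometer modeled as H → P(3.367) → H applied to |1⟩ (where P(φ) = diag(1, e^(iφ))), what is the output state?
(0.9874 + 0.1118i)|0⟩ + (0.01265 - 0.1118i)|1⟩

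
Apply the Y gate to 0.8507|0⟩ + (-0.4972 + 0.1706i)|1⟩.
(0.1706 + 0.4972i)|0⟩ + 0.8507i|1⟩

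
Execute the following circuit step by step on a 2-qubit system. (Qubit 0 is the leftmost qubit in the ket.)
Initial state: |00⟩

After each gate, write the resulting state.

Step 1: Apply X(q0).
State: |10⟩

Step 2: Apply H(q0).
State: 1/√2|00⟩ - 1/√2|10⟩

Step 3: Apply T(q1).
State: 1/√2|00⟩ - 1/√2|10⟩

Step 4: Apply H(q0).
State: |10⟩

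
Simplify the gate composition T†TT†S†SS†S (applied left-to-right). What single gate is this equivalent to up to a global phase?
T†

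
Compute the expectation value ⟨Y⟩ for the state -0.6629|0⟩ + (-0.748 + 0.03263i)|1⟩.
-0.04326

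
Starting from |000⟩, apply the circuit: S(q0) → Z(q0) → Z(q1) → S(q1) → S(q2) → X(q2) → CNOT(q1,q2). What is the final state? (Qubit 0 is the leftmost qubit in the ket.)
|001⟩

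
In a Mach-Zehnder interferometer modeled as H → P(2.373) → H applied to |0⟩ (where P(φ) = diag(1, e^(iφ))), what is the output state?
(0.1406 + 0.3476i)|0⟩ + (0.8594 - 0.3476i)|1⟩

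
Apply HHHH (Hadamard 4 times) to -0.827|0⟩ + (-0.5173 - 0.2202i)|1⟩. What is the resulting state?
-0.827|0⟩ + (-0.5173 - 0.2202i)|1⟩

H² = I, so an even number of Hadamards cancels: H^4 = I and the state is unchanged.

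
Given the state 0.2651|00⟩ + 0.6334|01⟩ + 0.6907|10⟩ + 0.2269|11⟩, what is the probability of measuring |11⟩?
0.05148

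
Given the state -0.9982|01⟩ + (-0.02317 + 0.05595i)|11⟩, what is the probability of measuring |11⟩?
0.003667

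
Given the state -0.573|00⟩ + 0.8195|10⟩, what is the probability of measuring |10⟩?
0.6716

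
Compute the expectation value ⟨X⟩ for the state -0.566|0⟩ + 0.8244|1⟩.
-0.9332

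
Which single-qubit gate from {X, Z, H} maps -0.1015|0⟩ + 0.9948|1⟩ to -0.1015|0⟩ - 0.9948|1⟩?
Z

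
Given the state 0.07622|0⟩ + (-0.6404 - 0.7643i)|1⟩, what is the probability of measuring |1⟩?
0.9943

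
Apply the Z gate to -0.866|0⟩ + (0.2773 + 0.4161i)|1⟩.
-0.866|0⟩ + (-0.2773 - 0.4161i)|1⟩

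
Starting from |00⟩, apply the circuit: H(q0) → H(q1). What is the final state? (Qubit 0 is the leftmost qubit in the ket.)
1/2|00⟩ + 1/2|01⟩ + 1/2|10⟩ + 1/2|11⟩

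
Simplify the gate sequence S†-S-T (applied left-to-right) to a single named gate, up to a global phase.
T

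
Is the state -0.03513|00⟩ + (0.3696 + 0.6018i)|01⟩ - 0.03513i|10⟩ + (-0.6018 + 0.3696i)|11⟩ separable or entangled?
Separable

Writing the state as a|00⟩ + b|01⟩ + c|10⟩ + d|11⟩, it is a product state iff ad − bc = 0.
Here (a, b, c, d) = (-0.03513, (0.3696 + 0.6018i), -0.03513i, (-0.6018 + 0.3696i)): ad − bc = (-0.03513)(-0.6018 + 0.3696i) − (0.3696 + 0.6018i)(-0.03513i) = 0, so the state is separable.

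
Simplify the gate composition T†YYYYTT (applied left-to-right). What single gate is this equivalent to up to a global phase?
T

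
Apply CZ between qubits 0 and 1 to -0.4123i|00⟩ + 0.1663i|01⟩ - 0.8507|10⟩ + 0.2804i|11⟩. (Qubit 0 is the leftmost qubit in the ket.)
-0.4123i|00⟩ + 0.1663i|01⟩ - 0.8507|10⟩ - 0.2804i|11⟩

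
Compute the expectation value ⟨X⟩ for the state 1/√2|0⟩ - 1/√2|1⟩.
-1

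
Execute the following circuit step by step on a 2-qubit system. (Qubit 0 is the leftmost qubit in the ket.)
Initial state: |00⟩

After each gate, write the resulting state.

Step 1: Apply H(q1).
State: 1/√2|00⟩ + 1/√2|01⟩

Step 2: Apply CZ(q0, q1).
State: 1/√2|00⟩ + 1/√2|01⟩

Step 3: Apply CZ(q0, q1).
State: 1/√2|00⟩ + 1/√2|01⟩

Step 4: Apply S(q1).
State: 1/√2|00⟩ + (1/√2)i|01⟩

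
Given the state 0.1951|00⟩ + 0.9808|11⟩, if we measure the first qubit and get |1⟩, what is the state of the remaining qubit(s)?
|1⟩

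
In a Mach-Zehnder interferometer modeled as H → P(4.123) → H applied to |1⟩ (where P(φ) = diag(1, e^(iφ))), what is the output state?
(0.7779 + 0.4156i)|0⟩ + (0.2221 - 0.4156i)|1⟩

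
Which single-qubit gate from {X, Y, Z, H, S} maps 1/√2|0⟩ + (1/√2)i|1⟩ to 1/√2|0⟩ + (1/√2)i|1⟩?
Y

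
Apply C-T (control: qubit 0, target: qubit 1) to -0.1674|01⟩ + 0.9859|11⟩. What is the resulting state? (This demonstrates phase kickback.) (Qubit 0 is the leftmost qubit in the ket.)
-0.1674|01⟩ + (0.6971 + 0.6971i)|11⟩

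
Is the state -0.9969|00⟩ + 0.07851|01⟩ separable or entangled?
Separable

Writing the state as a|00⟩ + b|01⟩ + c|10⟩ + d|11⟩, it is a product state iff ad − bc = 0.
Here (a, b, c, d) = (-0.9969, 0.07851, 0, 0): ad − bc = (-0.9969)(0) − (0.07851)(0) = 0, so the state is separable.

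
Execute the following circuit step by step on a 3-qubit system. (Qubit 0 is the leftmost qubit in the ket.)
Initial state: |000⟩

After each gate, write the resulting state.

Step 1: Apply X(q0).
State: |100⟩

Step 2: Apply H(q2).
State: 1/√2|100⟩ + 1/√2|101⟩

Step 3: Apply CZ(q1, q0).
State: 1/√2|100⟩ + 1/√2|101⟩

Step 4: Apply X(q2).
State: 1/√2|100⟩ + 1/√2|101⟩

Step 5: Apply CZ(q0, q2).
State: 1/√2|100⟩ - 1/√2|101⟩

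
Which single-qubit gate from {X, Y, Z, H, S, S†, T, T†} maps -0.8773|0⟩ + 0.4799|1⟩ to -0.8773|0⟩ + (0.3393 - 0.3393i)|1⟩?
T†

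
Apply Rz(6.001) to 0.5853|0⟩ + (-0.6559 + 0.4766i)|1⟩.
(-0.5795 - 0.08231i)|0⟩ + (0.5824 - 0.5641i)|1⟩

Rz(6.001) = [[e^(−iθ/2), 0], [0, e^(iθ/2)]] with e^(±iθ/2) = cos(θ/2) ± i·sin(θ/2); θ = 6.001, cos(θ/2) ≈ -0.990063, sin(θ/2) ≈ 0.140625.
With a = amp(|0⟩) = 0.5853 and b = amp(|1⟩) = (-0.6559 + 0.4766i):
new amp(|0⟩) = (-0.990063 - 0.140625i)·a = (-0.5795 - 0.08231i)
new amp(|1⟩) = (-0.990063 + 0.140625i)·b = (0.5824 - 0.5641i)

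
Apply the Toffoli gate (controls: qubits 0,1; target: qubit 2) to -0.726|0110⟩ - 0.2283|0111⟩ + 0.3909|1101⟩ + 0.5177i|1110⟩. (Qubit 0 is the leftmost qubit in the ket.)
-0.726|0110⟩ - 0.2283|0111⟩ + 0.5177i|1100⟩ + 0.3909|1111⟩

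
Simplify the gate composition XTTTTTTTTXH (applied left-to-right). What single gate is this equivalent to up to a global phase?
H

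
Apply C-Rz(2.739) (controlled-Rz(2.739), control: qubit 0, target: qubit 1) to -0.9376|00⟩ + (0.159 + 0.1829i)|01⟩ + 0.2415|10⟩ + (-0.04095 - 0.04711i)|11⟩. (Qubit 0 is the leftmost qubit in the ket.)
-0.9376|00⟩ + (0.159 + 0.1829i)|01⟩ + (0.04829 - 0.2366i)|10⟩ + (0.03797 - 0.04954i)|11⟩

C-Rz(2.739) leaves the control-|0⟩ kets |00⟩, |01⟩ unchanged and applies Rz(2.739) to qubit 1 on the control-|1⟩ pair (|10⟩, |11⟩).
Rz(2.739) = [[e^(−iθ/2), 0], [0, e^(iθ/2)]] with e^(±iθ/2) = cos(θ/2) ± i·sin(θ/2); θ = 2.739, cos(θ/2) ≈ 0.19994, sin(θ/2) ≈ 0.979808.
With a = amp(|10⟩) = 0.2415 and b = amp(|11⟩) = (-0.04095 - 0.04711i):
new amp(|10⟩) = (0.19994 - 0.979808i)·a = (0.04829 - 0.2366i)
new amp(|11⟩) = (0.19994 + 0.979808i)·b = (0.03797 - 0.04954i)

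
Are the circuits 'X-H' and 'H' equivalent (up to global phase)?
No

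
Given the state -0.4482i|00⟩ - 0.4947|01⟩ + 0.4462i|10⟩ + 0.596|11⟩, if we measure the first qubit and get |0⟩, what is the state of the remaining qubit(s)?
-0.6714i|0⟩ - 0.7411|1⟩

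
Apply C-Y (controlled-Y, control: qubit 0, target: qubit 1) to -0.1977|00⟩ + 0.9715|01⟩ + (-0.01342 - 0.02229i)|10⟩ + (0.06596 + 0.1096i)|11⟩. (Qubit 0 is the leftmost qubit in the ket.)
-0.1977|00⟩ + 0.9715|01⟩ + (0.1096 - 0.06596i)|10⟩ + (0.02229 - 0.01342i)|11⟩

C-Y leaves the control-|0⟩ kets |00⟩, |01⟩ unchanged and applies Y to qubit 1 on the control-|1⟩ pair (|10⟩, |11⟩).
Y = [[0, -i], [i, 0]].
With a = amp(|10⟩) = (-0.01342 - 0.02229i) and b = amp(|11⟩) = (0.06596 + 0.1096i):
new amp(|10⟩) = (-i)·b = (0.1096 - 0.06596i)
new amp(|11⟩) = (i)·a = (0.02229 - 0.01342i)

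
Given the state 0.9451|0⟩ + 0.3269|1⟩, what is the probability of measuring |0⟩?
0.8932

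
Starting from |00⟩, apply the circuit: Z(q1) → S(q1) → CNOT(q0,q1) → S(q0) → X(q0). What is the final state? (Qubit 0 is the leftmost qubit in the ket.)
|10⟩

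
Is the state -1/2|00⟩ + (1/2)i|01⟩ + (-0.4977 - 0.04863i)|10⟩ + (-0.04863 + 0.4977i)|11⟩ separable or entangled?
Separable

Writing the state as a|00⟩ + b|01⟩ + c|10⟩ + d|11⟩, it is a product state iff ad − bc = 0.
Here (a, b, c, d) = (-1/2, (1/2)i, (-0.4977 - 0.04863i), (-0.04863 + 0.4977i)): ad − bc = (-1/2)(-0.04863 + 0.4977i) − ((1/2)i)(-0.4977 - 0.04863i) = 0, so the state is separable.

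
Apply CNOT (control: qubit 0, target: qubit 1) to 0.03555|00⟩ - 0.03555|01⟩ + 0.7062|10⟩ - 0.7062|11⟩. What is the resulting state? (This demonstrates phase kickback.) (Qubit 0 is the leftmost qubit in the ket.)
0.03555|00⟩ - 0.03555|01⟩ - 0.7062|10⟩ + 0.7062|11⟩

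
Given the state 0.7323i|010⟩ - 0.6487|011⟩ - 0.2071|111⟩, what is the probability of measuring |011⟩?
0.4208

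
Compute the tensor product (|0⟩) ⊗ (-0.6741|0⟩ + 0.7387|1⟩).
-0.6741|00⟩ + 0.7387|01⟩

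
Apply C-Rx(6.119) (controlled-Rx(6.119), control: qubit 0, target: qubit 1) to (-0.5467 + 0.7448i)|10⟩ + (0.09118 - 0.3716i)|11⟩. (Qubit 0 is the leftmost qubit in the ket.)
(0.5144 - 0.7498i)|10⟩ + (-0.0298 + 0.4152i)|11⟩

C-Rx(6.119) leaves the control-|0⟩ kets |00⟩, |01⟩ unchanged and applies Rx(6.119) to qubit 1 on the control-|1⟩ pair (|10⟩, |11⟩).
Rx(6.119) = [[cos(θ/2), −i·sin(θ/2)], [−i·sin(θ/2), cos(θ/2)]]; θ = 6.119, cos(θ/2) ≈ -0.996632, sin(θ/2) ≈ 0.0820005.
With a = amp(|10⟩) = (-0.5467 + 0.7448i) and b = amp(|11⟩) = (0.09118 - 0.3716i):
new amp(|10⟩) = (-0.996632)·a + (-0.0820005i)·b = (0.5144 - 0.7498i)
new amp(|11⟩) = (-0.0820005i)·a + (-0.996632)·b = (-0.0298 + 0.4152i)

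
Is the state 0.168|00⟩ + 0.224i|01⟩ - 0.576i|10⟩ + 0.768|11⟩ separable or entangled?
Separable

Writing the state as a|00⟩ + b|01⟩ + c|10⟩ + d|11⟩, it is a product state iff ad − bc = 0.
Here (a, b, c, d) = (0.168, 0.224i, -0.576i, 0.768): ad − bc = (0.168)(0.768) − (0.224i)(-0.576i) = 0, so the state is separable.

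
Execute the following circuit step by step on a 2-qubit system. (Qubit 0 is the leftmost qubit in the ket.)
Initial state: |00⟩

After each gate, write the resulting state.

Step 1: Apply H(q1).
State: 1/√2|00⟩ + 1/√2|01⟩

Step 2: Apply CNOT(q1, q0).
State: 1/√2|00⟩ + 1/√2|11⟩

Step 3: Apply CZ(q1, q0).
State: 1/√2|00⟩ - 1/√2|11⟩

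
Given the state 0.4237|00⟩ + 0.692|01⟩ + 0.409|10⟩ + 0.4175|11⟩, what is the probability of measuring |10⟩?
0.1673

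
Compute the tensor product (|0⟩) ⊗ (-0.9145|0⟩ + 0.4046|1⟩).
-0.9145|00⟩ + 0.4046|01⟩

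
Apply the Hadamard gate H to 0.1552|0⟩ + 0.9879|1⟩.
0.8083|0⟩ - 0.5888|1⟩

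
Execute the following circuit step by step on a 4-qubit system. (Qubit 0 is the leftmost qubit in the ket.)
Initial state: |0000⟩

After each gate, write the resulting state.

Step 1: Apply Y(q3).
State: i|0001⟩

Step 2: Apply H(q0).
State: (1/√2)i|0001⟩ + (1/√2)i|1001⟩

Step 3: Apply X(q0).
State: (1/√2)i|0001⟩ + (1/√2)i|1001⟩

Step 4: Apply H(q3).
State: (1/2)i|0000⟩ - (1/2)i|0001⟩ + (1/2)i|1000⟩ - (1/2)i|1001⟩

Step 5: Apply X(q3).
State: -(1/2)i|0000⟩ + (1/2)i|0001⟩ - (1/2)i|1000⟩ + (1/2)i|1001⟩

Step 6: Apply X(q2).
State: -(1/2)i|0010⟩ + (1/2)i|0011⟩ - (1/2)i|1010⟩ + (1/2)i|1011⟩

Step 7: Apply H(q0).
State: -(1/√2)i|0010⟩ + (1/√2)i|0011⟩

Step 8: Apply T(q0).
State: -(1/√2)i|0010⟩ + (1/√2)i|0011⟩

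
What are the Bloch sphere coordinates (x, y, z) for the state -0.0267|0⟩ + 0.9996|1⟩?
(-0.05338, 0, -0.9985)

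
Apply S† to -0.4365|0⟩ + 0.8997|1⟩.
-0.4365|0⟩ - 0.8997i|1⟩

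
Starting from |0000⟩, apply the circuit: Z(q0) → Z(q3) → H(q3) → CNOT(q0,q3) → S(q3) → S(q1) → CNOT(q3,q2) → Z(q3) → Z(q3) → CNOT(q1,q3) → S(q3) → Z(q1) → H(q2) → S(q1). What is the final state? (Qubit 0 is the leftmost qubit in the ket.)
1/2|0000⟩ - 1/2|0001⟩ + 1/2|0010⟩ + 1/2|0011⟩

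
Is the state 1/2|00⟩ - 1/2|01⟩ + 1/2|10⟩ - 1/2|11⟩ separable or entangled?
Separable

Writing the state as a|00⟩ + b|01⟩ + c|10⟩ + d|11⟩, it is a product state iff ad − bc = 0.
Here (a, b, c, d) = (1/2, -1/2, 1/2, -1/2): ad − bc = (1/2)(-1/2) − (-1/2)(1/2) = 0, so the state is separable.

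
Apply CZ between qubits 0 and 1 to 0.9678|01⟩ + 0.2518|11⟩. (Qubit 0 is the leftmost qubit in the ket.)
0.9678|01⟩ - 0.2518|11⟩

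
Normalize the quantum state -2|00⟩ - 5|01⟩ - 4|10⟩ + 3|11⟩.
-0.2722|00⟩ - 0.6804|01⟩ - 0.5443|10⟩ + 1/√6|11⟩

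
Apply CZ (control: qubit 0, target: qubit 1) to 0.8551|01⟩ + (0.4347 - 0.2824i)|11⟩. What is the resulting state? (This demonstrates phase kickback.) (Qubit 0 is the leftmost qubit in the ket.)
0.8551|01⟩ + (-0.4347 + 0.2824i)|11⟩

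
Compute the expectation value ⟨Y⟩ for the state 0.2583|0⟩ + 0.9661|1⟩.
0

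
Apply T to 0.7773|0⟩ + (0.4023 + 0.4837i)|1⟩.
0.7773|0⟩ + (-0.05756 + 0.6265i)|1⟩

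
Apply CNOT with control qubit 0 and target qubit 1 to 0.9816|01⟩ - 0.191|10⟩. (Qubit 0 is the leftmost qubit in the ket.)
0.9816|01⟩ - 0.191|11⟩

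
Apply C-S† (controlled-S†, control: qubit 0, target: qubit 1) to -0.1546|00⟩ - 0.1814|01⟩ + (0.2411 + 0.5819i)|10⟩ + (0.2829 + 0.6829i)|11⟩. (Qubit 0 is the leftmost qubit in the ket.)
-0.1546|00⟩ - 0.1814|01⟩ + (0.2411 + 0.5819i)|10⟩ + (0.6829 - 0.2829i)|11⟩

C-S† leaves the control-|0⟩ kets |00⟩, |01⟩ unchanged and applies S† to qubit 1 on the control-|1⟩ pair (|10⟩, |11⟩).
S† = [[1, 0], [0, -i]].
With a = amp(|10⟩) = (0.2411 + 0.5819i) and b = amp(|11⟩) = (0.2829 + 0.6829i):
new amp(|10⟩) = (1)·a = (0.2411 + 0.5819i)
new amp(|11⟩) = (-i)·b = (0.6829 - 0.2829i)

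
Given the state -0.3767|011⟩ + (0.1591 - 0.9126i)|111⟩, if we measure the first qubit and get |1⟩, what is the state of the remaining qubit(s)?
(0.1717 - 0.9851i)|11⟩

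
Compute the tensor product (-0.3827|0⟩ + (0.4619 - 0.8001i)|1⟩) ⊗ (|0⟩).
-0.3827|00⟩ + (0.4619 - 0.8001i)|10⟩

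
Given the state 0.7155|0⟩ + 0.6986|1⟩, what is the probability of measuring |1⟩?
0.488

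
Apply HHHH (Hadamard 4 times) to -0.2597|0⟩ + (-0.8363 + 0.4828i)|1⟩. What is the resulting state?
-0.2597|0⟩ + (-0.8363 + 0.4828i)|1⟩

H² = I, so an even number of Hadamards cancels: H^4 = I and the state is unchanged.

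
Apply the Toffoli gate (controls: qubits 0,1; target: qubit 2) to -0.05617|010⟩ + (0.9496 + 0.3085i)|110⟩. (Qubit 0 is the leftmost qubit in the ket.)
-0.05617|010⟩ + (0.9496 + 0.3085i)|111⟩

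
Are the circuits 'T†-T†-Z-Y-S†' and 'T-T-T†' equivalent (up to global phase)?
No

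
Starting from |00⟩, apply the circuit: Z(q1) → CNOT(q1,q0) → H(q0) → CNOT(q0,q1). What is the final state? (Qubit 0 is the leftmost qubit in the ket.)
1/√2|00⟩ + 1/√2|11⟩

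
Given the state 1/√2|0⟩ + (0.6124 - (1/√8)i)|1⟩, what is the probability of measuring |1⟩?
0.5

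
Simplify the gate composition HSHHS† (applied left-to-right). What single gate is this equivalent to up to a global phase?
H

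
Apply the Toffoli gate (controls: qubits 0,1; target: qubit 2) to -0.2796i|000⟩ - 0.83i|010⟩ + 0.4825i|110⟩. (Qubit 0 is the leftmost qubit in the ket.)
-0.2796i|000⟩ - 0.83i|010⟩ + 0.4825i|111⟩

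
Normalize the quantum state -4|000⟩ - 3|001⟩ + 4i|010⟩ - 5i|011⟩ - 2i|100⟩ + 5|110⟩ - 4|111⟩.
-0.3797|000⟩ - 0.2847|001⟩ + 0.3797i|010⟩ - 0.4746i|011⟩ - 0.1898i|100⟩ + 0.4746|110⟩ - 0.3797|111⟩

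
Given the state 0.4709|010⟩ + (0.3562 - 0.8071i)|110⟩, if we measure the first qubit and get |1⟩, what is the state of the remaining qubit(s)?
(0.4038 - 0.9149i)|10⟩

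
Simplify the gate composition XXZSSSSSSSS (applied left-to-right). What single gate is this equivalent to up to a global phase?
Z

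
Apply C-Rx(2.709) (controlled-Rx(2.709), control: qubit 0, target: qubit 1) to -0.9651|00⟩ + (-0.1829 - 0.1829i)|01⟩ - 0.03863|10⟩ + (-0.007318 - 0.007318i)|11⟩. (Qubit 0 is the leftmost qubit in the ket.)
-0.9651|00⟩ + (-0.1829 - 0.1829i)|01⟩ + (-0.01544 + 0.007147i)|10⟩ + (-0.001571 + 0.03616i)|11⟩

C-Rx(2.709) leaves the control-|0⟩ kets |00⟩, |01⟩ unchanged and applies Rx(2.709) to qubit 1 on the control-|1⟩ pair (|10⟩, |11⟩).
Rx(2.709) = [[cos(θ/2), −i·sin(θ/2)], [−i·sin(θ/2), cos(θ/2)]]; θ = 2.709, cos(θ/2) ≈ 0.214614, sin(θ/2) ≈ 0.976699.
With a = amp(|10⟩) = -0.03863 and b = amp(|11⟩) = (-0.007318 - 0.007318i):
new amp(|10⟩) = (0.214614)·a + (-0.976699i)·b = (-0.01544 + 0.007147i)
new amp(|11⟩) = (-0.976699i)·a + (0.214614)·b = (-0.001571 + 0.03616i)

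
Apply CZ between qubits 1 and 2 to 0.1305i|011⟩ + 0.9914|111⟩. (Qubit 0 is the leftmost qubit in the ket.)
-0.1305i|011⟩ - 0.9914|111⟩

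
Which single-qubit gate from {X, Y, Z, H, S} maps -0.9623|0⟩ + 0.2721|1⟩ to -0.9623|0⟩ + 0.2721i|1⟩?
S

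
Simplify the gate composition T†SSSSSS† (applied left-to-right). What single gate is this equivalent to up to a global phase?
T†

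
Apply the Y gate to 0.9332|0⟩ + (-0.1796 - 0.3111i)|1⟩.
(-0.3111 + 0.1796i)|0⟩ + 0.9332i|1⟩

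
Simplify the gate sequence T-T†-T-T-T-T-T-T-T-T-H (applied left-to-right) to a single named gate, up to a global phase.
H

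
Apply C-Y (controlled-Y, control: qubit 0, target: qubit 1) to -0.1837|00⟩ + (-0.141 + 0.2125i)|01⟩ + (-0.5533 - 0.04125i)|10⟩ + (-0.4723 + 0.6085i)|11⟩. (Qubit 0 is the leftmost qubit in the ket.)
-0.1837|00⟩ + (-0.141 + 0.2125i)|01⟩ + (0.6085 + 0.4723i)|10⟩ + (0.04125 - 0.5533i)|11⟩

C-Y leaves the control-|0⟩ kets |00⟩, |01⟩ unchanged and applies Y to qubit 1 on the control-|1⟩ pair (|10⟩, |11⟩).
Y = [[0, -i], [i, 0]].
With a = amp(|10⟩) = (-0.5533 - 0.04125i) and b = amp(|11⟩) = (-0.4723 + 0.6085i):
new amp(|10⟩) = (-i)·b = (0.6085 + 0.4723i)
new amp(|11⟩) = (i)·a = (0.04125 - 0.5533i)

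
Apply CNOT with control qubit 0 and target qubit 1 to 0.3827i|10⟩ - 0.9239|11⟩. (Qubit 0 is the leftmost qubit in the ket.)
-0.9239|10⟩ + 0.3827i|11⟩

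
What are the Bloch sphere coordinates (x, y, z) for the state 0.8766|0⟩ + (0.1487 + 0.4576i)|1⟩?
(0.2607, 0.8023, 0.5369)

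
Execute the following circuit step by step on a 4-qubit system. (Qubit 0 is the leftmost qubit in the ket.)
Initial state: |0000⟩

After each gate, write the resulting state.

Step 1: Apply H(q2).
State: 1/√2|0000⟩ + 1/√2|0010⟩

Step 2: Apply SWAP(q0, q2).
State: 1/√2|0000⟩ + 1/√2|1000⟩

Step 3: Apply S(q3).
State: 1/√2|0000⟩ + 1/√2|1000⟩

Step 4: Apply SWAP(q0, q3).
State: 1/√2|0000⟩ + 1/√2|0001⟩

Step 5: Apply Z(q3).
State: 1/√2|0000⟩ - 1/√2|0001⟩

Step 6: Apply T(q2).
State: 1/√2|0000⟩ - 1/√2|0001⟩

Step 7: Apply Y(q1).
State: (1/√2)i|0100⟩ - (1/√2)i|0101⟩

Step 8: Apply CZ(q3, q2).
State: (1/√2)i|0100⟩ - (1/√2)i|0101⟩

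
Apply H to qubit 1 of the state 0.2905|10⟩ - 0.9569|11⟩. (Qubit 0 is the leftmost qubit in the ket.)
-0.4712|10⟩ + 0.882|11⟩

H on qubit 1 mixes each pair of kets that differ only in qubit 1: amplitudes (a, b) of (|…0…⟩, |…1…⟩) become ((a + b)/√2, (a − b)/√2). Kets absent from the input have amplitude 0.
(|10⟩, |11⟩): (a, b) = (0.2905, -0.9569) → (-0.4712, 0.882)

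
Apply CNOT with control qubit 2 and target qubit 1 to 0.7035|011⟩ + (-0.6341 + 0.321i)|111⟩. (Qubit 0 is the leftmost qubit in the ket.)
0.7035|001⟩ + (-0.6341 + 0.321i)|101⟩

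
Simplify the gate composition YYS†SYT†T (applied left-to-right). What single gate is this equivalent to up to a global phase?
Y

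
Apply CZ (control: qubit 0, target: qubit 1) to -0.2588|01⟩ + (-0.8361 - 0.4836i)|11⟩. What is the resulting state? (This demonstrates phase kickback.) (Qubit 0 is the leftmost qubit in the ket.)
-0.2588|01⟩ + (0.8361 + 0.4836i)|11⟩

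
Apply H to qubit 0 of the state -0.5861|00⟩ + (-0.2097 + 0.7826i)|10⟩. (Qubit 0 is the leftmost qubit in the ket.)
(-0.5627 + 0.5534i)|00⟩ + (-0.2662 - 0.5534i)|10⟩

H on qubit 0 mixes each pair of kets that differ only in qubit 0: amplitudes (a, b) of (|…0…⟩, |…1…⟩) become ((a + b)/√2, (a − b)/√2). Kets absent from the input have amplitude 0.
(|00⟩, |10⟩): (a, b) = (-0.5861, (-0.2097 + 0.7826i)) → ((-0.5627 + 0.5534i), (-0.2662 - 0.5534i))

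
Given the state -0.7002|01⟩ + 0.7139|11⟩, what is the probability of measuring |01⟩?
0.4903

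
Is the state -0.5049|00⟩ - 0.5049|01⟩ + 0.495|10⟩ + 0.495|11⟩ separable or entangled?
Separable

Writing the state as a|00⟩ + b|01⟩ + c|10⟩ + d|11⟩, it is a product state iff ad − bc = 0.
Here (a, b, c, d) = (-0.5049, -0.5049, 0.495, 0.495): ad − bc = (-0.5049)(0.495) − (-0.5049)(0.495) = 0, so the state is separable.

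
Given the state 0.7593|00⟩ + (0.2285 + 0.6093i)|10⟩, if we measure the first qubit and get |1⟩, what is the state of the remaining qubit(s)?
(0.3511 + 0.9363i)|0⟩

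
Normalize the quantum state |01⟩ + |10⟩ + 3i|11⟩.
0.3015|01⟩ + 0.3015|10⟩ + 0.9045i|11⟩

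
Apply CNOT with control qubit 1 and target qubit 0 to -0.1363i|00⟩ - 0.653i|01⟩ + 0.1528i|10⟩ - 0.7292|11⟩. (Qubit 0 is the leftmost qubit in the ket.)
-0.1363i|00⟩ - 0.7292|01⟩ + 0.1528i|10⟩ - 0.653i|11⟩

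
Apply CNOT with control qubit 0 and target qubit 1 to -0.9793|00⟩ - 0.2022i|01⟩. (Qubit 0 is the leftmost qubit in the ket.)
-0.9793|00⟩ - 0.2022i|01⟩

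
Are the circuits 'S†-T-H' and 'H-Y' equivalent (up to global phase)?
No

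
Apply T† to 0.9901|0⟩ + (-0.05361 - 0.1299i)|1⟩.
0.9901|0⟩ + (-0.1298 - 0.05395i)|1⟩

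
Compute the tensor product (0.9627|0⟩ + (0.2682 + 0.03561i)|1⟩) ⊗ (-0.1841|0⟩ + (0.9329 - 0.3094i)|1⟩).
-0.1772|00⟩ + (0.8981 - 0.2979i)|01⟩ + (-0.04938 - 0.006556i)|10⟩ + (0.2612 - 0.04976i)|11⟩

amp(|b₁b₂…⟩) = product of the factor amplitudes for bits b₁, b₂, …; only kets whose every factor amplitude is nonzero survive.
|00⟩: (0.9627)(-0.1841) = -0.1772
|01⟩: (0.9627)(0.9329 - 0.3094i) = (0.8981 - 0.2979i)
|10⟩: (0.2682 + 0.03561i)(-0.1841) = (-0.04938 - 0.006556i)
|11⟩: (0.2682 + 0.03561i)(0.9329 - 0.3094i) = (0.2612 - 0.04976i)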